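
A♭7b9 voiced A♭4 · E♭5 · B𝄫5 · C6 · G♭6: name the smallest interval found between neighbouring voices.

Adjacent intervals: A♭4→E♭5 = perfect fifth; E♭5→B𝄫5 = diminished fifth; B𝄫5→C6 = augmented second; C6→G♭6 = diminished fifth.
The smallest is B𝄫5 to C6, an augmented second (3 semitones).

augmented second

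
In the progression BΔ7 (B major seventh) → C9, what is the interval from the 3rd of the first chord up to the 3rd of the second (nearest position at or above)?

BΔ7 (B major seventh) has D# as its 3rd, and C9 has E as its 3rd.
From D# to E: 1 semitone over a second = minor.

minor second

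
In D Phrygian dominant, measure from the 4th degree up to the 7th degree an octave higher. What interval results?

Spelling D Phrygian dominant: D Eb F# G A Bb C.
The 4th degree is G and the degree 7 (up an octave) is C.
From G to C is 17 semitones, exactly the perfect eleventh.

perfect 11th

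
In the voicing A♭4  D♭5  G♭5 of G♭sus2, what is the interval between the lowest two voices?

Those voices are A♭4 and D♭5.
Counting 4 letters and 5 half steps from A♭ gives a perfect fourth.

perfect fourth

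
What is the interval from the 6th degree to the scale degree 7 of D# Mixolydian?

minor second

D# mixolydian: D# E# F## G# A# B# C#.
That puts B# below C#.
B# up to C# is 1 semitone, a half step narrower than a major second, so the interval is minor.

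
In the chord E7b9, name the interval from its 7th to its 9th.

minor third

The chord tones of E dominant seventh flat nine are E G# B D F.
That puts D below F.
D up to F is 3 semitones, a half step narrower than a major third, so the interval is minor.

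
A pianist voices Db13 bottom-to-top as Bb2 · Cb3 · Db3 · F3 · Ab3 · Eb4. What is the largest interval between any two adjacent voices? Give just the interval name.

Adjacent intervals: Bb2→Cb3 = minor second; Cb3→Db3 = major second; Db3→F3 = major third; F3→Ab3 = minor third; Ab3→Eb4 = perfect fifth.
The largest is Ab3 to Eb4, a perfect fifth (7 semitones).

perfect fifth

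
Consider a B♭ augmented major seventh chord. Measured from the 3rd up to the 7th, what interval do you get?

Spelling the chord: B♭ D F♯ A.
So we need the interval from D up to A.
From D to A is 7 semitones, exactly the perfect fifth.

P5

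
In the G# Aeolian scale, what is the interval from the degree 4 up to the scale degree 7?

The scale runs G# A# B C# D# E F#.
Degree 4 = C#; 7th scale degree = F#.
Counting 4 letters and 5 half steps from C# gives a perfect fourth.

P4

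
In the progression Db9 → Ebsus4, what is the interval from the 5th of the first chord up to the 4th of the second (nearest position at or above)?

perfect unison

Db9 has Ab as its 5th, and Ebsus4 has Ab as its 4th.
From Ab to Ab is 0 semitones, exactly the perfect unison.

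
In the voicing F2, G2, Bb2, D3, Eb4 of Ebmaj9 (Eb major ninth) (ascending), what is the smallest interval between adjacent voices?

major second

Adjacent intervals: F2→G2 = major second; G2→Bb2 = minor third; Bb2→D3 = major third; D3→Eb4 = minor ninth.
The smallest is F2 to G2, a major second (2 semitones).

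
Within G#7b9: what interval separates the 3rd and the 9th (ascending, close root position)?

G# dominant seventh flat nine: G#-B#-D#-F#-A.
So we need the interval from B# up to A.
7 letter names make it a seventh; at 9 semitones (a whole step narrower than major) the quality is diminished.

diminished 7th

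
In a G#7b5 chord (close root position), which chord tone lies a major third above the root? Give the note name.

B#

G#7b5: G#, B#, D, F#.
The root is G#. A major third above G# is B#.
B# is the chord's 3rd.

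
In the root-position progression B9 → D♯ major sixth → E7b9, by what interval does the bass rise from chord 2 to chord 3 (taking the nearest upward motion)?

minor second

The roots are D♯ and E.
2 letter names make it a second; at 1 semitone (a half step narrower than major) the quality is minor.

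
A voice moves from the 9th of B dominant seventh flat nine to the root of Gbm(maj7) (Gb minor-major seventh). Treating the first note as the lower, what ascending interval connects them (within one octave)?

B dominant seventh flat nine has C as its 9th, and Gbm(maj7) (Gb minor-major seventh) has Gb as its root.
C up to Gb is 6 semitones, a half step narrower than a perfect fifth, so the interval is diminished.

diminished 5th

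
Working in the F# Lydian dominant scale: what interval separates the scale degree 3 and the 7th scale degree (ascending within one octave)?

Spelling the F# Lydian dominant scale: F# G# A# B# C# D# E.
That puts A# below E.
5 letter names make it a fifth; at 6 semitones (a half step narrower than perfect) the quality is diminished.

d5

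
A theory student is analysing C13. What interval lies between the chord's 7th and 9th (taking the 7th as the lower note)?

The chord tones of C13 are C-E-G-B♭-D-A.
So we need the interval from B♭ up to D.
B♭ up to D spans 3 letter names and 4 semitones — a major third.

major 3rd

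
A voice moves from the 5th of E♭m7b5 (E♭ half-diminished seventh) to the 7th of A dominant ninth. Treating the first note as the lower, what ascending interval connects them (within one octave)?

augmented sixth

E♭m7b5 (E♭ half-diminished seventh) has B𝄫 as its 5th, and A dominant ninth has G as its 7th.
From B𝄫 to G: 10 semitones over a sixth = augmented.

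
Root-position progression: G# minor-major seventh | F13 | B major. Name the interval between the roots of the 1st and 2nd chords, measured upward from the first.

The roots are G# and F.
7 letter names make it a seventh; at 9 semitones (a whole step narrower than major) the quality is diminished.

diminished seventh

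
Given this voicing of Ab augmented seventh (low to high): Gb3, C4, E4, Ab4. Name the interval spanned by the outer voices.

The outer voices are Gb3 and Ab4.
Counting 9 letters and 14 half steps from Gb gives a major ninth.

major 9th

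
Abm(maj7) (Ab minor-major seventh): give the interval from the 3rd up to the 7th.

Spelling the chord: Ab-Cb-Eb-G.
The 3rd is Cb and the 7th is G.
Cb up to G is 8 semitones, a half step wider than a perfect fifth, so the interval is augmented.

augmented fifth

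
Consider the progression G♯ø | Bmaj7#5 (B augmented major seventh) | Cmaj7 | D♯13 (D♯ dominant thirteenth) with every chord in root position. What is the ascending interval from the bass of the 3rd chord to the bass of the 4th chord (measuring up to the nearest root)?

The roots are C and D♯.
2 letter names make it a second; at 3 semitones (a half step wider than major) the quality is augmented.

augmented second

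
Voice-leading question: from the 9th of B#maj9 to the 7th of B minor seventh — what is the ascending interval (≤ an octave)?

B#maj9 has C## as its 9th, and B minor seventh has A as its 7th.
C## up to A is 7 semitones, a whole step narrower than a major sixth, so the interval is diminished.

diminished sixth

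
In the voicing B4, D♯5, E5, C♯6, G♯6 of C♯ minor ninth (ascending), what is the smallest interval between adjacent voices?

minor second

Adjacent intervals: B4→D♯5 = major third; D♯5→E5 = minor second; E5→C♯6 = major sixth; C♯6→G♯6 = perfect fifth.
The smallest is D♯5 to E5, a minor second (1 semitone).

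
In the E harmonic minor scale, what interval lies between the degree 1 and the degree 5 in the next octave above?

Spelling the E harmonic minor scale: E F♯ G A B C D♯.
The degree 1 is E and the degree 5 (up an octave) is B.
E up to B spans 12 letter names and 19 semitones — a perfect twelfth.

perfect twelfth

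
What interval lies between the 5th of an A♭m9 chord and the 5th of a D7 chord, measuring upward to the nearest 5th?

The 5th of A♭m9 is E♭; the 5th of D7 is A.
4 letter names make it a fourth; at 6 semitones (a half step wider than perfect) the quality is augmented.

augmented fourth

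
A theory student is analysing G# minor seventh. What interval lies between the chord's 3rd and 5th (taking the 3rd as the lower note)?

M3

G#-7 (G# minor seventh): G#, B, D#, F#.
So we need the interval from B up to D#.
From B to D# is 4 semitones, exactly the major third.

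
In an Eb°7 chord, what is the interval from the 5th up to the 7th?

The chord tones of Ebdim7 are Eb–Gb–Bbb–Dbb.
So we need the interval from Bbb up to Dbb.
Bbb up to Dbb is 3 semitones, a half step narrower than a major third, so the interval is minor.

minor third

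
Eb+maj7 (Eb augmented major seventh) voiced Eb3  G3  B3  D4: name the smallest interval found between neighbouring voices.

Adjacent intervals: Eb3→G3 = major third; G3→B3 = major third; B3→D4 = minor third.
The smallest is B3 to D4, a minor third (3 semitones).

minor third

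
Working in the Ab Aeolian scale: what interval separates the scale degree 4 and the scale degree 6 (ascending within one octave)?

The scale runs Ab Bb Cb Db Eb Fb Gb.
Scale degree 4 = Db; degree 6 = Fb.
From Db to Fb: 3 semitones over a third = minor.

m3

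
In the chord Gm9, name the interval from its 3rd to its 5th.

Spelling the chord: G Bb D F A.
3rd = Bb; 5th = D.
Bb up to D spans 3 letter names and 4 semitones — a major third.

M3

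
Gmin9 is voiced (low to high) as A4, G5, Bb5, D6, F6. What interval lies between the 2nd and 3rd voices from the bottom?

Those voices are G5 and Bb5.
G up to Bb is 3 semitones, a half step narrower than a major third, so the interval is minor.

minor 3rd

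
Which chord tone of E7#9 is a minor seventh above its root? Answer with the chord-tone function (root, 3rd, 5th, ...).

7th

The chord tones of E7#9 (E dominant seventh sharp nine) are E-G#-B-D-F##.
The root is E. A minor seventh above E is D.
D is the chord's 7th.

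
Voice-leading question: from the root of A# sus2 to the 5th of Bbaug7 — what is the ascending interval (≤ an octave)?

minor 6th

The root of A# sus2 is A#; the 5th of Bbaug7 is F#.
A# up to F# is 8 semitones, a half step narrower than a major sixth, so the interval is minor.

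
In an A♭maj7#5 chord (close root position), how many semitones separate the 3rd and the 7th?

7

The chord tones of A♭ augmented major seventh are A♭, C, E, G.
C to G is a perfect fifth: 7 semitones.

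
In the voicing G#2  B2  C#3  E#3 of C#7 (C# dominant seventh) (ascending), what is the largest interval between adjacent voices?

major third

Adjacent intervals: G#2→B2 = minor third; B2→C#3 = major second; C#3→E#3 = major third.
The largest is C#3 to E#3, a major third (4 semitones).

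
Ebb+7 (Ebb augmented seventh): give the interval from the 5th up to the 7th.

d3

Ebb+7 is spelled Ebb–Gb–Bb–Dbb.
The 5th is Bb and the 7th is Dbb.
Bb up to Dbb is 2 semitones, a whole step narrower than a major third, so the interval is diminished.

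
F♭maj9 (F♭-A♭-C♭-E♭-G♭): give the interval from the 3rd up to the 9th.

minor seventh

The 3rd is A♭ and the 9th is G♭.
A♭ up to G♭ is 10 semitones, a half step narrower than a major seventh, so the interval is minor.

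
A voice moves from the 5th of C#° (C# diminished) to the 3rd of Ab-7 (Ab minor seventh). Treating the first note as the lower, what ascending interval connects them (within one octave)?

C#° (C# diminished) has G as its 5th, and Ab-7 (Ab minor seventh) has Cb as its 3rd.
4 letter names make it a fourth; at 4 semitones (a half step narrower than perfect) the quality is diminished.

diminished fourth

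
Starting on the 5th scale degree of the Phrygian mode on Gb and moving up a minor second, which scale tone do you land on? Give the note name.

The scale is Gb Abb Bbb Cb Db Ebb Fb.
The 5th scale degree is Db; a minor second above that is Ebb — scale degree 6.

Ebb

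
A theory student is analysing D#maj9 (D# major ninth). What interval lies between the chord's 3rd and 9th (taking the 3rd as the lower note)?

Spelling the chord: D#, F##, A#, C##, E#.
The 3rd is F## and the 9th is E#.
7 letter names make it a seventh; at 10 semitones (a half step narrower than major) the quality is minor.

minor 7th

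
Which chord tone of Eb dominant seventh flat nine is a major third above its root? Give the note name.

G

Eb7b9: Eb–G–Bb–Db–Fb.
The root is Eb. A major third above Eb is G.
G is the chord's 3rd.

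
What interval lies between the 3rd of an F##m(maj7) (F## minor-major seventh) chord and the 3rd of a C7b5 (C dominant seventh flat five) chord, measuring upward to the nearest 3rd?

d5

F##m(maj7) (F## minor-major seventh) has A# as its 3rd, and C7b5 (C dominant seventh flat five) has E as its 3rd.
A# up to E is 6 semitones, a half step narrower than a perfect fifth, so the interval is diminished.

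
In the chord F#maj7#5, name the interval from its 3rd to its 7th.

perfect 5th

F#maj7#5 is spelled F#, A#, C##, E#.
3rd = A#; 7th = E#.
A# up to E# spans 5 letter names and 7 semitones — a perfect fifth.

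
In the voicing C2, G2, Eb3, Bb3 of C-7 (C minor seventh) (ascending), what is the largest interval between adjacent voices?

minor 6th

Adjacent intervals: C2→G2 = perfect fifth; G2→Eb3 = minor sixth; Eb3→Bb3 = perfect fifth.
The largest is G2 to Eb3, a minor sixth (8 semitones).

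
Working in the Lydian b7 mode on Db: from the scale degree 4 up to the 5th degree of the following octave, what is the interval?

The scale runs Db Eb F G Ab Bb Cb.
The scale degree 4 is G and the 5th degree (up an octave) is Ab.
G up to Ab is 13 semitones, a half step narrower than a major ninth, so the interval is minor.

m9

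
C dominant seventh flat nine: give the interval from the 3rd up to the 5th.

minor third

Spelling the chord: C, E, G, B♭, D♭.
So we need the interval from E up to G.
E up to G is 3 semitones, a half step narrower than a major third, so the interval is minor.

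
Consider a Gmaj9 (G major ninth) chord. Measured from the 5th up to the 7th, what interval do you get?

Gmaj9 is spelled G, B, D, F♯, A.
The 5th is D and the 7th is F♯.
Counting 3 letters and 4 half steps from D gives a major third.

major third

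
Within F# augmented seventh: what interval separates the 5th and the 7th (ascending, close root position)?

The chord tones of F#+7 (F# augmented seventh) are F#-A#-C##-E.
That puts C## below E.
3 letter names make it a third; at 2 semitones (a whole step narrower than major) the quality is diminished.

diminished third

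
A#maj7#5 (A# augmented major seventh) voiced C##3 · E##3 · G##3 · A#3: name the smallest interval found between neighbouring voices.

Adjacent intervals: C##3→E##3 = major third; E##3→G##3 = minor third; G##3→A#3 = minor second.
The smallest is G##3 to A#3, a minor second (1 semitone).

minor second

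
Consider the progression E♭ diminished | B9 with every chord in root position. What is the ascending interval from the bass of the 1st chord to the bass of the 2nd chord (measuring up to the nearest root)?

augmented 5th

The roots are E♭ and B.
5 letter names make it a fifth; at 8 semitones (a half step wider than perfect) the quality is augmented.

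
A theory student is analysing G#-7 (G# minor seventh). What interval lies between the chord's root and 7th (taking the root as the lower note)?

The chord tones of G#min7 are G#, B, D#, F#.
So we need the interval from G# up to F#.
G# up to F# is 10 semitones, a half step narrower than a major seventh, so the interval is minor.

minor seventh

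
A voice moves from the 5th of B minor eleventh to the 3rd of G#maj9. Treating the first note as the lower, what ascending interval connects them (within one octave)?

augmented fourth

B minor eleventh has F# as its 5th, and G#maj9 has B# as its 3rd.
4 letter names make it a fourth; at 6 semitones (a half step wider than perfect) the quality is augmented.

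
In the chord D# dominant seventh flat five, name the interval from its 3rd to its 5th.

d3

D# dominant seventh flat five is spelled D#–F##–A–C#.
That puts F## below A.
From F## to A: 2 semitones over a third = diminished.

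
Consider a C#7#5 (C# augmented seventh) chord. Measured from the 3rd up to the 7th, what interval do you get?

diminished fifth

C#7#5 is spelled C#–E#–G##–B.
The 3rd is E# and the 7th is B.
From E# to B: 6 semitones over a fifth = diminished.
This 3–7 tritone is the characteristic tension at the heart of the dominant sound.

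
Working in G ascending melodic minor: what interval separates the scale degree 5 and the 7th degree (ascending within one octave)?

G melodic minor: G A Bb C D E F#.
Scale degree 5 = D; scale degree 7 = F#.
Counting 3 letters and 4 half steps from D gives a major third.

major third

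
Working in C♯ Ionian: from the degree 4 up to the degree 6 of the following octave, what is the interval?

major tenth

C♯ major: C♯ D♯ E♯ F♯ G♯ A♯ B♯.
The degree 4 is F♯ and the degree 6 (up an octave) is A♯.
F♯ up to A♯ spans 10 letter names and 16 semitones — a major tenth.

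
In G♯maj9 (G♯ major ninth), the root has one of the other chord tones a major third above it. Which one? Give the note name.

The chord tones of G♯ major ninth are G♯-B♯-D♯-F𝄪-A♯.
The root is G♯. A major third above G♯ is B♯.
B♯ is the chord's 3rd.

B#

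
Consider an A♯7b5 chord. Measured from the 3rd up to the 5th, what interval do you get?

d3

A♯7b5 (A♯ dominant seventh flat five): A♯–C𝄪–E–G♯.
The 3rd is C𝄪 and the 5th is E.
C𝄪 up to E is 2 semitones, a whole step narrower than a major third, so the interval is diminished.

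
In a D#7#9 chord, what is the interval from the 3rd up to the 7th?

diminished fifth

D#7#9 is spelled D#-F##-A#-C#-E##.
So we need the interval from F## up to C#.
5 letter names make it a fifth; at 6 semitones (a half step narrower than perfect) the quality is diminished.
That tritone between 3rd and 7th is what gives the dominant seventh its pull toward resolution.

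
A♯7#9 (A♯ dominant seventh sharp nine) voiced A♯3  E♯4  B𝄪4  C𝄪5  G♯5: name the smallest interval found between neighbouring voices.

Adjacent intervals: A♯3→E♯4 = perfect fifth; E♯4→B𝄪4 = augmented fifth; B𝄪4→C𝄪5 = minor second; C𝄪5→G♯5 = diminished fifth.
The smallest is B𝄪4 to C𝄪5, a minor second (1 semitone).

minor 2nd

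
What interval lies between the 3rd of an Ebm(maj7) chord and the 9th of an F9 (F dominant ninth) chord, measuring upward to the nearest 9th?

augmented 1st

Ebm(maj7) has Gb as its 3rd, and F9 (F dominant ninth) has G as its 9th.
From Gb to G: 1 semitone over a unison = augmented.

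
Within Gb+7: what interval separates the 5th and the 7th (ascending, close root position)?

diminished 3rd

The chord tones of Gb+7 are Gb Bb D Fb.
5th = D; 7th = Fb.
D up to Fb is 2 semitones, a whole step narrower than a major third, so the interval is diminished.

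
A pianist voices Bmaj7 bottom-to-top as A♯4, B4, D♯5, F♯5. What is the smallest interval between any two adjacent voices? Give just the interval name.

m2

Adjacent intervals: A♯4→B4 = minor second; B4→D♯5 = major third; D♯5→F♯5 = minor third.
The smallest is A♯4 to B4, a minor second (1 semitone).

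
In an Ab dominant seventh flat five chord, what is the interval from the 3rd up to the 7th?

Spelling the chord: Ab C Ebb Gb.
The 3rd is C and the 7th is Gb.
From C to Gb: 6 semitones over a fifth = diminished.

diminished fifth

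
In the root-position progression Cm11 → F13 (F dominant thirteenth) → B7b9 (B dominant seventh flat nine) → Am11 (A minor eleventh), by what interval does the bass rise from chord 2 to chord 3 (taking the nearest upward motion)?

A4

The roots are F and B.
F up to B is 6 semitones, a half step wider than a perfect fourth, so the interval is augmented.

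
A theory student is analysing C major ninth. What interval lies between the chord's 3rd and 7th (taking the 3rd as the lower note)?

perfect fifth

Cmaj9: C E G B D.
So we need the interval from E up to B.
Counting 5 letters and 7 half steps from E gives a perfect fifth.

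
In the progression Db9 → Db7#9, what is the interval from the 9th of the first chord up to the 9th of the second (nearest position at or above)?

augmented 1st

Db9 has Eb as its 9th, and Db7#9 has E as its 9th.
Eb up to E is 1 semitone, a half step wider than a perfect unison, so the interval is augmented.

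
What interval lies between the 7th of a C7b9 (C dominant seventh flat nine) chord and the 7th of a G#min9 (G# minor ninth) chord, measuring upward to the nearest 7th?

C7b9 (C dominant seventh flat nine) has Bb as its 7th, and G#min9 (G# minor ninth) has F# as its 7th.
5 letter names make it a fifth; at 8 semitones (a half step wider than perfect) the quality is augmented.

augmented fifth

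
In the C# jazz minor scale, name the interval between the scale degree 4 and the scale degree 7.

A4

C# melodic minor: C# D# E F# G# A# B#.
The scale degree 4 is F# and the 7th scale degree is B#.
4 letter names make it a fourth; at 6 semitones (a half step wider than perfect) the quality is augmented.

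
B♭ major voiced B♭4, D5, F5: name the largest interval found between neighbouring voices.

M3

Adjacent intervals: B♭4→D5 = major third; D5→F5 = minor third.
The largest is B♭4 to D5, a major third (4 semitones).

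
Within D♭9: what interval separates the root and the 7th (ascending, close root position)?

minor 7th

D♭9 is spelled D♭, F, A♭, C♭, E♭.
So we need the interval from D♭ up to C♭.
D♭ up to C♭ is 10 semitones, a half step narrower than a major seventh, so the interval is minor.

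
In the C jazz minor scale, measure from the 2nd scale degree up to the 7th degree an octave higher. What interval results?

major 13th

C melodic minor: C D Eb F G A B.
The 2nd scale degree is D and the 7th scale degree (up an octave) is B.
Counting 13 letters and 21 half steps from D gives a major thirteenth.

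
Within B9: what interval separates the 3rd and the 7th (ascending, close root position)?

B dominant ninth: B D# F# A C#.
3rd = D#; 7th = A.
From D# to A: 6 semitones over a fifth = diminished.
That tritone between 3rd and 7th is what gives the dominant seventh its pull toward resolution.

diminished fifth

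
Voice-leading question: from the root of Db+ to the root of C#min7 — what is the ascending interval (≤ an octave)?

augmented seventh

Db+ has Db as its root, and C#min7 has C# as its root.
Db up to C# is 12 semitones, a half step wider than a major seventh, so the interval is augmented.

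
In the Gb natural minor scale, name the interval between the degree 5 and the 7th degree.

Gb natural minor: Gb Ab Bbb Cb Db Ebb Fb.
So we need the interval from Db up to Fb.
3 letter names make it a third; at 3 semitones (a half step narrower than major) the quality is minor.

m3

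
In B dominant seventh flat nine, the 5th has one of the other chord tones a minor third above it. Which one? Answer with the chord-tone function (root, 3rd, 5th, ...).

B dominant seventh flat nine is spelled B-D#-F#-A-C.
The 5th is F#. A minor third above F# is A.
A is the chord's 7th.

7th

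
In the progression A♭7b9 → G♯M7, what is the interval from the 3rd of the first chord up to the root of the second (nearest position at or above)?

A♭7b9 has C as its 3rd, and G♯M7 has G♯ as its root.
From C to G♯: 8 semitones over a fifth = augmented.

A5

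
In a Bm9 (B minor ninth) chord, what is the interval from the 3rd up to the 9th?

Bm9: B, D, F#, A, C#.
3rd = D; 9th = C#.
From D to C# is 11 semitones, exactly the major seventh.

major seventh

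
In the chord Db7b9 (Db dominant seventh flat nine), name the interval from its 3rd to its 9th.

d7

The chord tones of Db7b9 are Db F Ab Cb Ebb.
That puts F below Ebb.
F up to Ebb is 9 semitones, a whole step narrower than a major seventh, so the interval is diminished.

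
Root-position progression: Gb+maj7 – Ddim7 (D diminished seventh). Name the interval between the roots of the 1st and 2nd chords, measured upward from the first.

augmented fifth

The roots are Gb and D.
Gb up to D is 8 semitones, a half step wider than a perfect fifth, so the interval is augmented.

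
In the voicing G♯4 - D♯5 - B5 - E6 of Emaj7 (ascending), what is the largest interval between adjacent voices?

minor 6th

Adjacent intervals: G♯4→D♯5 = perfect fifth; D♯5→B5 = minor sixth; B5→E6 = perfect fourth.
The largest is D♯5 to B5, a minor sixth (8 semitones).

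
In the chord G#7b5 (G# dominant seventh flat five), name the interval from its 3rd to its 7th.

The chord tones of G#7b5 (G# dominant seventh flat five) are G#–B#–D–F#.
The 3rd is B# and the 7th is F#.
B# up to F# is 6 semitones, a half step narrower than a perfect fifth, so the interval is diminished.

diminished fifth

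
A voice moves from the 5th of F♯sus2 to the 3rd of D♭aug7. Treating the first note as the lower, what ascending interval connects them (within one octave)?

diminished fourth

The 5th of F♯sus2 is C♯; the 3rd of D♭aug7 is F.
4 letter names make it a fourth; at 4 semitones (a half step narrower than perfect) the quality is diminished.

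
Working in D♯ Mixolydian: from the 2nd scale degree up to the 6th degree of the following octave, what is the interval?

perfect twelfth

The scale runs D♯ E♯ F𝄪 G♯ A♯ B♯ C♯.
2nd scale degree = E♯; degree 6 (up an octave) = B♯.
E♯ up to B♯ spans 12 letter names and 19 semitones — a perfect twelfth.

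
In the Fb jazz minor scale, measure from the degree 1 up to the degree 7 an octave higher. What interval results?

major 14th

Fb melodic minor: Fb Gb Abb Bbb Cb Db Eb.
That puts Fb below Eb.
Fb up to Eb spans 14 letter names and 23 semitones — a major fourteenth.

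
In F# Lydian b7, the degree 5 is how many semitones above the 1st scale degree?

7

The scale is F# G# A# B# C# D# E.
F# up to C# is a perfect fifth — 7 semitones.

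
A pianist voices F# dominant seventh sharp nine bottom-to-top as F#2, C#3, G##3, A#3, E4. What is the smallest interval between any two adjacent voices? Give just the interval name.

Adjacent intervals: F#2→C#3 = perfect fifth; C#3→G##3 = augmented fifth; G##3→A#3 = minor second; A#3→E4 = diminished fifth.
The smallest is G##3 to A#3, a minor second (1 semitone).

minor second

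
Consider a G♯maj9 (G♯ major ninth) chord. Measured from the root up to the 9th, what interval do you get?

The chord tones of G♯maj9 are G♯–B♯–D♯–F𝄪–A♯.
So we need the interval from G♯ up to A♯.
G♯ up to A♯ spans 9 letter names and 14 semitones — a major ninth.

major ninth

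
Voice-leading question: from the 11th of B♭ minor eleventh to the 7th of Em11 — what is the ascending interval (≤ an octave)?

B♭ minor eleventh has E♭ as its 11th, and Em11 has D as its 7th.
From E♭ to D is 11 semitones, exactly the major seventh.

major seventh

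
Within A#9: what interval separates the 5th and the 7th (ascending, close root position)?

The chord tones of A#9 (A# dominant ninth) are A#, C##, E#, G#, B#.
The 5th is E# and the 7th is G#.
E# up to G# is 3 semitones, a half step narrower than a major third, so the interval is minor.

minor third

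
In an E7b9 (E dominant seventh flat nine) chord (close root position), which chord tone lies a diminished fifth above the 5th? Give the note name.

F

Spelling the chord: E, G#, B, D, F.
The 5th is B. A diminished fifth above B is F.
F is the chord's 9th.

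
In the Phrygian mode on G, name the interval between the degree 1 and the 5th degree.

The scale runs G Ab Bb C D Eb F.
Degree 1 = G; 5th scale degree = D.
G up to D spans 5 letter names and 7 semitones — a perfect fifth.

perfect fifth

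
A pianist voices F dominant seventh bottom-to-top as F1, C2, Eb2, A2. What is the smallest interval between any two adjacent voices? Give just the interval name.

Adjacent intervals: F1→C2 = perfect fifth; C2→Eb2 = minor third; Eb2→A2 = augmented fourth.
The smallest is C2 to Eb2, a minor third (3 semitones).

minor 3rd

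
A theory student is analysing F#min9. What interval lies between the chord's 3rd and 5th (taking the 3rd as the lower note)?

M3

F#min9 (F# minor ninth): F#–A–C#–E–G#.
That puts A below C#.
A up to C# spans 3 letter names and 4 semitones — a major third.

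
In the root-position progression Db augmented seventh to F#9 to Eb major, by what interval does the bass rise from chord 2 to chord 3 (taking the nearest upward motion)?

The roots are F# and Eb.
7 letter names make it a seventh; at 9 semitones (a whole step narrower than major) the quality is diminished.

d7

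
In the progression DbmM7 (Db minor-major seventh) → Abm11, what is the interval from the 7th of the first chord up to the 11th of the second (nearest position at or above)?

The 7th of DbmM7 (Db minor-major seventh) is C; the 11th of Abm11 is Db.
2 letter names make it a second; at 1 semitone (a half step narrower than major) the quality is minor.

minor 2nd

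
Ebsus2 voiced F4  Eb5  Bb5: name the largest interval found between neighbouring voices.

m7

Adjacent intervals: F4→Eb5 = minor seventh; Eb5→Bb5 = perfect fifth.
The largest is F4 to Eb5, a minor seventh (10 semitones).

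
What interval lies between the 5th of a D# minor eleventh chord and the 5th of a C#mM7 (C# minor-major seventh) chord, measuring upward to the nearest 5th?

minor 7th

The 5th of D# minor eleventh is A#; the 5th of C#mM7 (C# minor-major seventh) is G#.
A# up to G# is 10 semitones, a half step narrower than a major seventh, so the interval is minor.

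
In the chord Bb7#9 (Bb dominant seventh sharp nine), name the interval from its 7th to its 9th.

augmented 3rd

Bb7#9 is spelled Bb–D–F–Ab–C#.
The 7th is Ab and the 9th is C#.
From Ab to C#: 5 semitones over a third = augmented.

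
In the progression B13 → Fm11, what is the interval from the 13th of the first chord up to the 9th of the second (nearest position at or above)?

diminished octave

The 13th of B13 is G#; the 9th of Fm11 is G.
G# up to G is 11 semitones, a half step narrower than a perfect octave, so the interval is diminished.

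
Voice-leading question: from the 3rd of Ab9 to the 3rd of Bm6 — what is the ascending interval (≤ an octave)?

major 2nd

Ab9 has C as its 3rd, and Bm6 has D as its 3rd.
From C to D is 2 semitones, exactly the major second.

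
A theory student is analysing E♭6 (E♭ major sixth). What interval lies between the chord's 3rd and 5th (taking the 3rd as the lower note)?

E♭6 is spelled E♭ G B♭ C.
3rd = G; 5th = B♭.
3 letter names make it a third; at 3 semitones (a half step narrower than major) the quality is minor.

minor third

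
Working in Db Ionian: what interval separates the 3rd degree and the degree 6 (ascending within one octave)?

Db major: Db Eb F Gb Ab Bb C.
The 3rd degree is F and the 6th degree is Bb.
F up to Bb spans 4 letter names and 5 semitones — a perfect fourth.

perfect fourth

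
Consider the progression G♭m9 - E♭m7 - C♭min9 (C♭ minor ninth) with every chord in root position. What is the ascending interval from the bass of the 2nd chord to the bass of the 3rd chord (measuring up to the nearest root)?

minor sixth

The roots are E♭ and C♭.
From E♭ to C♭: 8 semitones over a sixth = minor.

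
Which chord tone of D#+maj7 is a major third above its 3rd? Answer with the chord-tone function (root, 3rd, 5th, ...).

5th

Spelling the chord: D# F## A## C##.
The 3rd is F##. A major third above F## is A##.
A## is the chord's 5th.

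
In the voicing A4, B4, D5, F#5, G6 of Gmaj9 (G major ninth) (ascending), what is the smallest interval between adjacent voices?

major 2nd

Adjacent intervals: A4→B4 = major second; B4→D5 = minor third; D5→F#5 = major third; F#5→G6 = minor ninth.
The smallest is A4 to B4, a major second (2 semitones).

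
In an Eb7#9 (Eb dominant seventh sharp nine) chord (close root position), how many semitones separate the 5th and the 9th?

8

Spelling the chord: Eb–G–Bb–Db–F#.
Bb to F# is an augmented fifth: 8 semitones.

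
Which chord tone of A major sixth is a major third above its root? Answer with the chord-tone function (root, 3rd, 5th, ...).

The chord tones of A6 are A, C#, E, F#.
The root is A. A major third above A is C#.
C# is the chord's 3rd.

3rd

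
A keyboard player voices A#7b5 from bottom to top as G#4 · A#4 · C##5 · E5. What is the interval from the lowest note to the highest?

The outer voices are G#4 and E5.
From G# to E: 8 semitones over a sixth = minor.

minor sixth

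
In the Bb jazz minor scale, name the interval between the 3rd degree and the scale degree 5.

major third

The scale runs Bb C Db Eb F G A.
The 3rd degree is Db and the 5th degree is F.
Counting 3 letters and 4 half steps from Db gives a major third.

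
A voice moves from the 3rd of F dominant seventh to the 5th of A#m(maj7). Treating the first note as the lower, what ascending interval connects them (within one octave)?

augmented fifth

F dominant seventh has A as its 3rd, and A#m(maj7) has E# as its 5th.
From A to E#: 8 semitones over a fifth = augmented.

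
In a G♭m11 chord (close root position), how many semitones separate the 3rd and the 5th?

4

The chord tones of G♭m11 are G♭–B𝄫–D♭–F♭–A♭–C♭.
B𝄫 to D♭ is a major third: 4 semitones.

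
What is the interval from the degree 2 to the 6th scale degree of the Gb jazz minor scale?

P5

The scale runs Gb Ab Bbb Cb Db Eb F.
So we need the interval from Ab up to Eb.
Ab up to Eb spans 5 letter names and 7 semitones — a perfect fifth.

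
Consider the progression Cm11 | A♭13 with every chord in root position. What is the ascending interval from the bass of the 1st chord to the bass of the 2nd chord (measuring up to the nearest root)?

The roots are C and A♭.
From C to A♭: 8 semitones over a sixth = minor.

m6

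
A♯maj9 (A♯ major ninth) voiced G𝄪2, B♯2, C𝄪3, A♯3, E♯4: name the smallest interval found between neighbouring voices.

major second

Adjacent intervals: G𝄪2→B♯2 = minor third; B♯2→C𝄪3 = major second; C𝄪3→A♯3 = minor sixth; A♯3→E♯4 = perfect fifth.
The smallest is B♯2 to C𝄪3, a major second (2 semitones).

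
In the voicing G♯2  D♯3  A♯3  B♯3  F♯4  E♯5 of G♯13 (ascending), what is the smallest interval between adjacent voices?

Adjacent intervals: G♯2→D♯3 = perfect fifth; D♯3→A♯3 = perfect fifth; A♯3→B♯3 = major second; B♯3→F♯4 = diminished fifth; F♯4→E♯5 = major seventh.
The smallest is A♯3 to B♯3, a major second (2 semitones).

major second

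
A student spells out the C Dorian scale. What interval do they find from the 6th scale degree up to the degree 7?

minor second

Spelling the C Dorian scale: C D Eb F G A Bb.
So we need the interval from A up to Bb.
2 letter names make it a second; at 1 semitone (a half step narrower than major) the quality is minor.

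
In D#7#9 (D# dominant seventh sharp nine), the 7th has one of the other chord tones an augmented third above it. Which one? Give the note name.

E##

D#7#9 is spelled D#, F##, A#, C#, E##.
The 7th is C#. An augmented third above C# is E##.
E## is the chord's 9th.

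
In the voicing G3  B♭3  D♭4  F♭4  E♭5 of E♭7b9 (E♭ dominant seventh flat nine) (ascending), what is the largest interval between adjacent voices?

major 7th

Adjacent intervals: G3→B♭3 = minor third; B♭3→D♭4 = minor third; D♭4→F♭4 = minor third; F♭4→E♭5 = major seventh.
The largest is F♭4 to E♭5, a major seventh (11 semitones).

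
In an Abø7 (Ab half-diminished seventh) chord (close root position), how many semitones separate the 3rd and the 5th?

Abø7 (Ab half-diminished seventh): Ab, Cb, Ebb, Gb.
Cb to Ebb is a minor third: 3 semitones.

3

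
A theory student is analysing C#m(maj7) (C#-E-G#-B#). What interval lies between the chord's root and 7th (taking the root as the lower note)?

The root is C# and the 7th is B#.
From C# to B# is 11 semitones, exactly the major seventh.

major seventh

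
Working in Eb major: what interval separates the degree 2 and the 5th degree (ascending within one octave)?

perfect fourth

Eb major: Eb F G Ab Bb C D.
That puts F below Bb.
F up to Bb spans 4 letter names and 5 semitones — a perfect fourth.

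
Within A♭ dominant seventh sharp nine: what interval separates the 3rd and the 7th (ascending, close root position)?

Spelling the chord: A♭ C E♭ G♭ B.
The 3rd is C and the 7th is G♭.
5 letter names make it a fifth; at 6 semitones (a half step narrower than perfect) the quality is diminished.

d5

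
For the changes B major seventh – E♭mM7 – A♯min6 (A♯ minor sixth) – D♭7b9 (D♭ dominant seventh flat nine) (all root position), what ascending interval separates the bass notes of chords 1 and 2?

The roots are B and E♭.
From B to E♭: 4 semitones over a fourth = diminished.

d4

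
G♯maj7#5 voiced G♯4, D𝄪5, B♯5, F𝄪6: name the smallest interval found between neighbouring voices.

Adjacent intervals: G♯4→D𝄪5 = augmented fifth; D𝄪5→B♯5 = minor sixth; B♯5→F𝄪6 = perfect fifth.
The smallest is B♯5 to F𝄪6, a perfect fifth (7 semitones).

perfect 5th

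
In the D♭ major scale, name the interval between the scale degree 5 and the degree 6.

The scale runs D♭ E♭ F G♭ A♭ B♭ C.
So we need the interval from A♭ up to B♭.
From A♭ to B♭ is 2 semitones, exactly the major second.

M2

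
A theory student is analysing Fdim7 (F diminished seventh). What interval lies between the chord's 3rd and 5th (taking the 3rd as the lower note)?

minor third

The chord tones of Fdim7 (F diminished seventh) are F, Ab, Cb, Ebb.
3rd = Ab; 5th = Cb.
From Ab to Cb: 3 semitones over a third = minor.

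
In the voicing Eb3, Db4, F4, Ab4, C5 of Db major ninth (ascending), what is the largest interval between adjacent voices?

Adjacent intervals: Eb3→Db4 = minor seventh; Db4→F4 = major third; F4→Ab4 = minor third; Ab4→C5 = major third.
The largest is Eb3 to Db4, a minor seventh (10 semitones).

minor 7th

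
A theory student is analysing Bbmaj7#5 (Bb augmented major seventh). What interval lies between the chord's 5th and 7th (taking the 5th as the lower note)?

minor 3rd

Spelling the chord: Bb–D–F#–A.
So we need the interval from F# up to A.
F# up to A is 3 semitones, a half step narrower than a major third, so the interval is minor.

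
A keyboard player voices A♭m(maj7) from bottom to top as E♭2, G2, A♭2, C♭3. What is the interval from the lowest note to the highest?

The outer voices are E♭2 and C♭3.
E♭ up to C♭ is 8 semitones, a half step narrower than a major sixth, so the interval is minor.

minor 6th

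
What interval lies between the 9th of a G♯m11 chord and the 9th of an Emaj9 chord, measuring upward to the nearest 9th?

m6

G♯m11 has A♯ as its 9th, and Emaj9 has F♯ as its 9th.
6 letter names make it a sixth; at 8 semitones (a half step narrower than major) the quality is minor.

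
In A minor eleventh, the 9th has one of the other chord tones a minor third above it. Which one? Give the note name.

A minor eleventh is spelled A–C–E–G–B–D.
The 9th is B. A minor third above B is D.
D is the chord's 11th.

D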